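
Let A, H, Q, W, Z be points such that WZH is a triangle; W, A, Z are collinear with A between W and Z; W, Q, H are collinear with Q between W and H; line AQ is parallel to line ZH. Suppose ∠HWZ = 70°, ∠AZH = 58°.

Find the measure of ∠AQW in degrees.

∠AQW = 52°

1. ∠HZW = 58°  [A on ray ZW]
2. ∠WHZ = 52°  [△WZH]
3. ∠AQW = 52°  [AQ∥ZH, corresponding at Q]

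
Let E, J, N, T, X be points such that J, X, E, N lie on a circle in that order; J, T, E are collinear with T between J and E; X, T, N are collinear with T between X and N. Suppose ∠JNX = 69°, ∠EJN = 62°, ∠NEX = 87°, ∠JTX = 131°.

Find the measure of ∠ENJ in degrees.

∠ENJ = 100°

1. ∠EXN = 62°  [same arc EN]
2. ∠ENX = 31°  [△XEN]
3. ∠ETN = 131°  [vertical angles at T]
4. ∠JEN = 18°  [△ETN]
5. ∠ENJ = 100°  [△JEN]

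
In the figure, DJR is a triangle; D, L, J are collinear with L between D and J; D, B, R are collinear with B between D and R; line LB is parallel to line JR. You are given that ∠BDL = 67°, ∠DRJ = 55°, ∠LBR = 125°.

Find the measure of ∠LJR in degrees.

1. ∠JDR = 67°  [L on DJ, B on DR]
2. ∠DJR = 58°  [△DJR]
3. ∠LJR = 58°  [L on ray JD]

∠LJR = 58°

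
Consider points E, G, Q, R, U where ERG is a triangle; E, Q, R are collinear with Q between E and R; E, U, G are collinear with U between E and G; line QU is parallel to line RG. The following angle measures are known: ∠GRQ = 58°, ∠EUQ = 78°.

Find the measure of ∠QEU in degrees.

∠QEU = 44°

1. ∠ERG = 58°  [Q on ray RE]
2. ∠EGR = 78°  [QU∥RG, corresponding at U]
3. ∠GER = 44°  [△ERG]
4. ∠QEU = 44°  [Q on ER, U on EG]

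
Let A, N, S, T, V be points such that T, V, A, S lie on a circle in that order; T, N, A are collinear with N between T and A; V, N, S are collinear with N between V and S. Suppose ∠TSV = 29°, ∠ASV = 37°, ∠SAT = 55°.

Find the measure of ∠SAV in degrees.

∠SAV = 84°

1. ∠SVT = 55°  [same arc TS]
2. ∠STV = 96°  [△TVS]
3. ∠SAV = 84°  [cyclic TVAS, opposite ∠T+∠A]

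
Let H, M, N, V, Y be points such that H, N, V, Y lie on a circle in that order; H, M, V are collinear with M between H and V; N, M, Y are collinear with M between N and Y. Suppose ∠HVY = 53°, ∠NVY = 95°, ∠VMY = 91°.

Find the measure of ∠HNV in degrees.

1. ∠HNY = 53°  [same arc HY]
2. ∠NHY = 85°  [cyclic HNVY, opposite ∠H+∠V]
3. ∠HMN = 91°  [vertical angles at M]
4. ∠HYN = 42°  [△HNY]
5. ∠NHV = 36°  [△HMN]
6. ∠HVN = 42°  [same arc HN]
7. ∠HNV = 102°  [△HNV]

∠HNV = 102°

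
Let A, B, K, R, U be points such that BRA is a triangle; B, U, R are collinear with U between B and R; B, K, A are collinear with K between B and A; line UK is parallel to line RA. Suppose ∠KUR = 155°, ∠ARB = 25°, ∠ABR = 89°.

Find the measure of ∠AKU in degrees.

1. ∠BUK = 25°  [linear pair at U on BR]
2. ∠KBU = 89°  [U on BR, K on BA]
3. ∠BKU = 66°  [△BUK]
4. ∠AKU = 114°  [linear pair at K on BA]

∠AKU = 114°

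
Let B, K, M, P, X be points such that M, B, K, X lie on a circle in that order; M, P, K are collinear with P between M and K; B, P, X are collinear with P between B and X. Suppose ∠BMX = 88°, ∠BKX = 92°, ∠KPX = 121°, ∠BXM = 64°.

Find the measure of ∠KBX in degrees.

1. ∠BPM = 121°  [vertical angles at P]
2. ∠BKM = 64°  [same arc MB]
3. ∠BPK = 59°  [linear pair at P on MK]
4. ∠KBX = 57°  [△BPK]

∠KBX = 57°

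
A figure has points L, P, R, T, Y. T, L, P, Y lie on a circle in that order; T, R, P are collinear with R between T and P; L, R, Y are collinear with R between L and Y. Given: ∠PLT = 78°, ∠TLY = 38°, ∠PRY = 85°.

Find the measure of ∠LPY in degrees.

∠LPY = 83°

1. ∠PYT = 102°  [cyclic TLPY, opposite ∠L+∠Y]
2. ∠TPY = 38°  [same arc TY]
3. ∠LYP = 57°  [△PRY]
4. ∠PTY = 40°  [△TPY]
5. ∠PLY = 40°  [same arc PY]
6. ∠LPY = 83°  [△LPY]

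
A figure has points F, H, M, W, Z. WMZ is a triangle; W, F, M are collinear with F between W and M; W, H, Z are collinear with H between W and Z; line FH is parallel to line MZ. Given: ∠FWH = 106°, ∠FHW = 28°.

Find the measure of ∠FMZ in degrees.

1. ∠HFW = 46°  [△WFH]
2. ∠HFM = 134°  [linear pair at F on WM]
3. ∠FMZ = 46°  [FH∥MZ, co-interior at M–F]

∠FMZ = 46°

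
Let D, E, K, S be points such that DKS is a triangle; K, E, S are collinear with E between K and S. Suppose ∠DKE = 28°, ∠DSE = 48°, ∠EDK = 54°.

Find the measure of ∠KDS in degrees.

1. ∠DKS = 28°  [E on ray KS]
2. ∠DSK = 48°  [E on ray SK]
3. ∠KDS = 104°  [△DKS]

∠KDS = 104°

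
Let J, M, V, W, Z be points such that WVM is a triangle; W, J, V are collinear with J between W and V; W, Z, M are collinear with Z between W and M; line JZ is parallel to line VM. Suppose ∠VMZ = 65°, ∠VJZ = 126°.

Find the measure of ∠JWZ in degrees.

1. ∠VMW = 65°  [Z on ray MW]
2. ∠WJZ = 54°  [linear pair at J on WV]
3. ∠JZW = 65°  [JZ∥VM, corresponding at Z]
4. ∠JWZ = 61°  [△WJZ]

∠JWZ = 61°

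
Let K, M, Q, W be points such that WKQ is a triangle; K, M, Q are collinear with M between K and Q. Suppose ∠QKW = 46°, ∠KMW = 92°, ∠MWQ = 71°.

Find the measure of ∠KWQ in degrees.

∠KWQ = 113°

1. ∠QMW = 88°  [linear pair at M on KQ]
2. ∠MQW = 21°  [△WMQ]
3. ∠KQW = 21°  [M on ray QK]
4. ∠KWQ = 113°  [△WKQ]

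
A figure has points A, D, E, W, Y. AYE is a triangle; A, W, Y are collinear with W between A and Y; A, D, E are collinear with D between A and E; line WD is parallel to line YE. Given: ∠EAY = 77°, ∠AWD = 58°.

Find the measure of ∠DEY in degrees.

∠DEY = 45°

1. ∠DAW = 77°  [W on AY, D on AE]
2. ∠ADW = 45°  [△AWD]
3. ∠EDW = 135°  [linear pair at D on AE]
4. ∠DEY = 45°  [WD∥YE, co-interior at E–D]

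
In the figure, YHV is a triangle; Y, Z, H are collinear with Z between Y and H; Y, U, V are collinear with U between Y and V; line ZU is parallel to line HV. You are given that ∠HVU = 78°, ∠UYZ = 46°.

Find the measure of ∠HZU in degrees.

1. ∠HVY = 78°  [U on ray VY]
2. ∠HYV = 46°  [Z on YH, U on YV]
3. ∠VHY = 56°  [△YHV]
4. ∠UZY = 56°  [ZU∥HV, corresponding at Z]
5. ∠HZU = 124°  [linear pair at Z on YH]

∠HZU = 124°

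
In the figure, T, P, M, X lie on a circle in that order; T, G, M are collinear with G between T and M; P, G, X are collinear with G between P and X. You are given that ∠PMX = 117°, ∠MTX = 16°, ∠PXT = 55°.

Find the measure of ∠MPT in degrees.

∠MPT = 78°

1. ∠MPX = 16°  [same arc MX]
2. ∠PMT = 55°  [same arc TP]
3. ∠MXP = 47°  [△PMX]
4. ∠MTP = 47°  [same arc PM]
5. ∠MPT = 78°  [△TPM]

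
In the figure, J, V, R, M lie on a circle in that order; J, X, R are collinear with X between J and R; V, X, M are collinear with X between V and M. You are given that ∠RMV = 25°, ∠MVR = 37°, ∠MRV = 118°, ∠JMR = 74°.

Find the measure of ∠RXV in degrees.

∠RXV = 94°

1. ∠RJV = 25°  [same arc VR]
2. ∠JVR = 106°  [cyclic JVRM, opposite ∠V+∠M]
3. ∠JRV = 49°  [△JVR]
4. ∠RXV = 94°  [△VXR]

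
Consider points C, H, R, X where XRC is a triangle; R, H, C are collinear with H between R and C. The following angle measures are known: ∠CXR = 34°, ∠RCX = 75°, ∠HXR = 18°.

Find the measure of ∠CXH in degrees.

∠CXH = 16°

1. ∠CRX = 71°  [△XRC]
2. ∠HCX = 75°  [H on ray CR]
3. ∠HRX = 71°  [H on ray RC]
4. ∠RHX = 91°  [△XRH]
5. ∠CHX = 89°  [linear pair at H on RC]
6. ∠CXH = 16°  [△XHC]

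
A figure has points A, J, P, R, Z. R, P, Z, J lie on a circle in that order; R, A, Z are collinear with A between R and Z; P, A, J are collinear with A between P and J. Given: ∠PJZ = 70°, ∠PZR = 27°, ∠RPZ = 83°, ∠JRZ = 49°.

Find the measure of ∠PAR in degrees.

1. ∠JPZ = 49°  [same arc ZJ]
2. ∠PAZ = 104°  [△PAZ]
3. ∠PAR = 76°  [linear pair at A on RZ]

∠PAR = 76°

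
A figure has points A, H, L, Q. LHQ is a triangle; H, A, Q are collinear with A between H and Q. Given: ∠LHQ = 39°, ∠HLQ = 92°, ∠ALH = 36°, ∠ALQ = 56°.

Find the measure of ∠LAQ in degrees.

∠LAQ = 75°

1. ∠AHL = 39°  [A on ray HQ]
2. ∠HAL = 105°  [△LHA]
3. ∠LAQ = 75°  [linear pair at A on HQ]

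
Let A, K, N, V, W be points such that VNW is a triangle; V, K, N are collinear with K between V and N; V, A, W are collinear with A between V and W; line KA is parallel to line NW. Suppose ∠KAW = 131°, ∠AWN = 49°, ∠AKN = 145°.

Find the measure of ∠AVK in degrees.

1. ∠KAV = 49°  [linear pair at A on VW]
2. ∠AKV = 35°  [linear pair at K on VN]
3. ∠AVK = 96°  [△VKA]

∠AVK = 96°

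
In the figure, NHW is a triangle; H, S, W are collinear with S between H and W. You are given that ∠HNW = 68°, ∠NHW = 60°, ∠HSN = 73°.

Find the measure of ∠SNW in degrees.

1. ∠HWN = 52°  [△NHW]
2. ∠NSW = 107°  [linear pair at S on HW]
3. ∠NWS = 52°  [S on ray WH]
4. ∠SNW = 21°  [△NSW]

∠SNW = 21°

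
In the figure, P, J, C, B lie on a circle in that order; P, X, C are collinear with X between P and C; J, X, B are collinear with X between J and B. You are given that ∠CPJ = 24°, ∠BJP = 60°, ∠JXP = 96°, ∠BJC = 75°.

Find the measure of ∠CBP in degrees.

1. ∠BCP = 60°  [same arc PB]
2. ∠BPC = 75°  [same arc CB]
3. ∠CBP = 45°  [△PCB]

∠CBP = 45°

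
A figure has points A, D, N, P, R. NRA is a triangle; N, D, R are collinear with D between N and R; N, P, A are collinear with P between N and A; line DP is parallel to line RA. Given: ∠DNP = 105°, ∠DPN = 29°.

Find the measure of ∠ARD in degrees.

1. ∠NDP = 46°  [△NDP]
2. ∠PDR = 134°  [linear pair at D on NR]
3. ∠ARD = 46°  [DP∥RA, co-interior at R–D]

∠ARD = 46°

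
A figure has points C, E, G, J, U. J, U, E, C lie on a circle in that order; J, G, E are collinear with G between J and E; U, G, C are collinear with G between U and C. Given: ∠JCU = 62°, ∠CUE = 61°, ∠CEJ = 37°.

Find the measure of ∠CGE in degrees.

∠CGE = 123°

1. ∠CJE = 61°  [same arc EC]
2. ∠CGJ = 57°  [△JGC]
3. ∠CGE = 123°  [linear pair at G on JE]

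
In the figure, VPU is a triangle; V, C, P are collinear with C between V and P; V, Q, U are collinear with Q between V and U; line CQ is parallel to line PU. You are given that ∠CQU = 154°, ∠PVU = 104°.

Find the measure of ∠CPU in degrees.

∠CPU = 50°

1. ∠CQV = 26°  [linear pair at Q on VU]
2. ∠CVQ = 104°  [C on VP, Q on VU]
3. ∠QCV = 50°  [△VCQ]
4. ∠PCQ = 130°  [linear pair at C on VP]
5. ∠CPU = 50°  [CQ∥PU, co-interior at P–C]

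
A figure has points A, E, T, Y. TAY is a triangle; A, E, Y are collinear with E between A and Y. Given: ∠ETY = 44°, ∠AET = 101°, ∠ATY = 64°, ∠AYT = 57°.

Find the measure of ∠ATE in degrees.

1. ∠TAY = 59°  [△TAY]
2. ∠EAT = 59°  [E on ray AY]
3. ∠ATE = 20°  [△TAE]

∠ATE = 20°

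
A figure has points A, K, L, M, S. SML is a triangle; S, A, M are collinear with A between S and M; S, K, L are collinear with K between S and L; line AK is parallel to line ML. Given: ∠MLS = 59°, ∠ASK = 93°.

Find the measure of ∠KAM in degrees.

1. ∠AKS = 59°  [AK∥ML, corresponding at K]
2. ∠KAS = 28°  [△SAK]
3. ∠KAM = 152°  [linear pair at A on SM]

∠KAM = 152°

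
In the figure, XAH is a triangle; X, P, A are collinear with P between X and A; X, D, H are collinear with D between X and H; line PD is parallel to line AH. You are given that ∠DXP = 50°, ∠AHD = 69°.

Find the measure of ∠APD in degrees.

∠APD = 119°

1. ∠AXH = 50°  [P on XA, D on XH]
2. ∠AHX = 69°  [D on ray HX]
3. ∠HAX = 61°  [△XAH]
4. ∠DPX = 61°  [PD∥AH, corresponding at P]
5. ∠APD = 119°  [linear pair at P on XA]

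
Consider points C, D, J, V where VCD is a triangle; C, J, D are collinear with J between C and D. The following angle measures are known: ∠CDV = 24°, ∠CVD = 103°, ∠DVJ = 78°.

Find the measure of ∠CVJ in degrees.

1. ∠DCV = 53°  [△VCD]
2. ∠JDV = 24°  [J on ray DC]
3. ∠DJV = 78°  [△VJD]
4. ∠JCV = 53°  [J on ray CD]
5. ∠CJV = 102°  [linear pair at J on CD]
6. ∠CVJ = 25°  [△VCJ]

∠CVJ = 25°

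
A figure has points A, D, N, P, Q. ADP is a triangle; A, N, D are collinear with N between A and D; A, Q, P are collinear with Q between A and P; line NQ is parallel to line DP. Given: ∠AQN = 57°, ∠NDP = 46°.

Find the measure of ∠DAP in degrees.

∠DAP = 77°

1. ∠APD = 57°  [NQ∥DP, corresponding at Q]
2. ∠ADP = 46°  [N on ray DA]
3. ∠DAP = 77°  [△ADP]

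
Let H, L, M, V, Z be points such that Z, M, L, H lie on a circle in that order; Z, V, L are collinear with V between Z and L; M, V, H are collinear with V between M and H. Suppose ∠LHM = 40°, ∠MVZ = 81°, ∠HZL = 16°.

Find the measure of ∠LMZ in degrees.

1. ∠LZM = 40°  [same arc ML]
2. ∠LVM = 99°  [linear pair at V on ZL]
3. ∠HML = 16°  [same arc LH]
4. ∠MLZ = 65°  [△MVL]
5. ∠LMZ = 75°  [△ZML]

∠LMZ = 75°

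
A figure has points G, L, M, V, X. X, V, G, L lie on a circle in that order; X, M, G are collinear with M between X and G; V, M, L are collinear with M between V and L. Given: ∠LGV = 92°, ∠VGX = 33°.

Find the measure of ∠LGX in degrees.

1. ∠LXV = 88°  [cyclic XVGL, opposite ∠X+∠G]
2. ∠VLX = 33°  [same arc XV]
3. ∠LVX = 59°  [△XVL]
4. ∠LGX = 59°  [same arc XL]

∠LGX = 59°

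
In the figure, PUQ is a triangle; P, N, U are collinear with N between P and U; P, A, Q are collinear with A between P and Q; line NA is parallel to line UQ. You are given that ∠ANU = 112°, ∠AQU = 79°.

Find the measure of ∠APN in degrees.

∠APN = 33°

1. ∠ANP = 68°  [linear pair at N on PU]
2. ∠PQU = 79°  [A on ray QP]
3. ∠PUQ = 68°  [NA∥UQ, corresponding at N]
4. ∠QPU = 33°  [△PUQ]
5. ∠APN = 33°  [N on PU, A on PQ]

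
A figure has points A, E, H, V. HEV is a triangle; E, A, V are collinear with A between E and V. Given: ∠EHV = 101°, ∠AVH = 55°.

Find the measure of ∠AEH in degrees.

1. ∠EVH = 55°  [A on ray VE]
2. ∠HEV = 24°  [△HEV]
3. ∠AEH = 24°  [A on ray EV]

∠AEH = 24°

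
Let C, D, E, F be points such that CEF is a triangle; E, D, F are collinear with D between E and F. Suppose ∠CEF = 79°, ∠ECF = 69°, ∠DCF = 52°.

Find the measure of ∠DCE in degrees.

1. ∠CFE = 32°  [△CEF]
2. ∠CED = 79°  [D on ray EF]
3. ∠CFD = 32°  [D on ray FE]
4. ∠CDF = 96°  [△CDF]
5. ∠CDE = 84°  [linear pair at D on EF]
6. ∠DCE = 17°  [△CED]

∠DCE = 17°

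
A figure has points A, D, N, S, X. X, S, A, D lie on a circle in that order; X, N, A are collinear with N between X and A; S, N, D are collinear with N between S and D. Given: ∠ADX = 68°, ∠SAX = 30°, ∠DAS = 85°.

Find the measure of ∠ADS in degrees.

∠ADS = 38°

1. ∠ASX = 112°  [cyclic XSAD, opposite ∠S+∠D]
2. ∠AXS = 38°  [△XSA]
3. ∠ADS = 38°  [same arc SA]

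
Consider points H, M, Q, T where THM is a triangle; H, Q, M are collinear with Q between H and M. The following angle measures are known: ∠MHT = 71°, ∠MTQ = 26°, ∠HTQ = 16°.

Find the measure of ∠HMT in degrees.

1. ∠QHT = 71°  [Q on ray HM]
2. ∠HQT = 93°  [△THQ]
3. ∠MQT = 87°  [linear pair at Q on HM]
4. ∠QMT = 67°  [△TQM]
5. ∠HMT = 67°  [Q on ray MH]

∠HMT = 67°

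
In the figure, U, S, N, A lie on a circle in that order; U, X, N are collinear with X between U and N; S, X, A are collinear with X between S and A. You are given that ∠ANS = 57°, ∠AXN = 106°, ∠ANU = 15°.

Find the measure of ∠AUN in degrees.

∠AUN = 64°

1. ∠AUS = 123°  [cyclic USNA, opposite ∠U+∠N]
2. ∠AXU = 74°  [linear pair at X on UN]
3. ∠ASU = 15°  [same arc UA]
4. ∠SAU = 42°  [△USA]
5. ∠AUN = 64°  [△UXA]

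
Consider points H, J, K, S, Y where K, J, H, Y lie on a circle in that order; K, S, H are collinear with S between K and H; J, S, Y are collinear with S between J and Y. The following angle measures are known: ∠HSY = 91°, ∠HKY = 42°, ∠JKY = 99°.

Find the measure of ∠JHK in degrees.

∠JHK = 49°

1. ∠JSK = 91°  [vertical angles at S]
2. ∠HJY = 42°  [same arc HY]
3. ∠HSJ = 89°  [linear pair at S on KH]
4. ∠JHK = 49°  [△JSH]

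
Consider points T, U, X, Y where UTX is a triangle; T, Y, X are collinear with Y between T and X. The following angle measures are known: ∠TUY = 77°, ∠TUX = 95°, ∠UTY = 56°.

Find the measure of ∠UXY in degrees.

1. ∠UTX = 56°  [Y on ray TX]
2. ∠TXU = 29°  [△UTX]
3. ∠UXY = 29°  [Y on ray XT]

∠UXY = 29°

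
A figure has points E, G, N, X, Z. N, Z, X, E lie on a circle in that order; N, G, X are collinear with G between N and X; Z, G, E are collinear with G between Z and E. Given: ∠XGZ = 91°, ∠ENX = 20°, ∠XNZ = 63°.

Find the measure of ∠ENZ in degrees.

1. ∠EGN = 91°  [vertical angles at G]
2. ∠NGZ = 89°  [linear pair at G on NX]
3. ∠NEZ = 69°  [△NGE]
4. ∠EZN = 28°  [△NGZ]
5. ∠ENZ = 83°  [△NZE]

∠ENZ = 83°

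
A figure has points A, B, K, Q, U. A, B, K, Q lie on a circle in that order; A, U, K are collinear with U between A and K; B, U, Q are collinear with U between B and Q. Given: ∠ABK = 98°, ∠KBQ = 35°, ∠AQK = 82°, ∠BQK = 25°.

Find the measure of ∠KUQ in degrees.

1. ∠KAQ = 35°  [same arc KQ]
2. ∠AKQ = 63°  [△AKQ]
3. ∠KUQ = 92°  [△KUQ]

∠KUQ = 92°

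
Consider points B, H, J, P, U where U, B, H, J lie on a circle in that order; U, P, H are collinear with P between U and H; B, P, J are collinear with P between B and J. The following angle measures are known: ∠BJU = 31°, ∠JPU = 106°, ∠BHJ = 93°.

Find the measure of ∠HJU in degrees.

1. ∠HUJ = 43°  [△UPJ]
2. ∠BUJ = 87°  [cyclic UBHJ, opposite ∠U+∠H]
3. ∠JBU = 62°  [△UBJ]
4. ∠JHU = 62°  [same arc UJ]
5. ∠HJU = 75°  [△UHJ]

∠HJU = 75°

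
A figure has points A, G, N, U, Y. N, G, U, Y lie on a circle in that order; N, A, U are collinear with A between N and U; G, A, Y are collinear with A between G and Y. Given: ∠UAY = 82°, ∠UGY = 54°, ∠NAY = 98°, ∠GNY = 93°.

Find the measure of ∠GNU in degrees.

∠GNU = 39°

1. ∠GAN = 82°  [vertical angles at A]
2. ∠UNY = 54°  [same arc UY]
3. ∠GYN = 28°  [△NAY]
4. ∠NGY = 59°  [△NGY]
5. ∠GNU = 39°  [△NAG]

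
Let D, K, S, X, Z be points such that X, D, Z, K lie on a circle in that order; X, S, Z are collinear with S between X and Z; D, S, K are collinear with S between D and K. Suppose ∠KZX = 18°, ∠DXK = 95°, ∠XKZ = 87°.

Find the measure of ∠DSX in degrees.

1. ∠KDX = 18°  [same arc XK]
2. ∠DKX = 67°  [△XDK]
3. ∠XDZ = 93°  [cyclic XDZK, opposite ∠D+∠K]
4. ∠DZX = 67°  [same arc XD]
5. ∠DXZ = 20°  [△XDZ]
6. ∠DSX = 142°  [△XSD]

∠DSX = 142°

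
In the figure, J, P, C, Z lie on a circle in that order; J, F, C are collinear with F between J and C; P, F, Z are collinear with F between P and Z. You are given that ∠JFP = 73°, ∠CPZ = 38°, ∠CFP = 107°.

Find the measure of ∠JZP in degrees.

∠JZP = 35°

1. ∠CJZ = 38°  [same arc CZ]
2. ∠JFZ = 107°  [vertical angles at F]
3. ∠JZP = 35°  [△JFZ]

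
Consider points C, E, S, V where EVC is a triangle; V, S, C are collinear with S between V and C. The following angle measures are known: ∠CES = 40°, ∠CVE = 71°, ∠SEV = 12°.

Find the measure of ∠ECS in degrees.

∠ECS = 57°

1. ∠EVS = 71°  [S on ray VC]
2. ∠ESV = 97°  [△EVS]
3. ∠CSE = 83°  [linear pair at S on VC]
4. ∠ECS = 57°  [△ESC]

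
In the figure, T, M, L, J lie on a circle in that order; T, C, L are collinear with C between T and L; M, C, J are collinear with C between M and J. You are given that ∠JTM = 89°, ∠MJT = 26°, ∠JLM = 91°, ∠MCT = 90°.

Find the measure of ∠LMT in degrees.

1. ∠JMT = 65°  [△TMJ]
2. ∠MLT = 26°  [same arc TM]
3. ∠LTM = 25°  [△TCM]
4. ∠LMT = 129°  [△TML]

∠LMT = 129°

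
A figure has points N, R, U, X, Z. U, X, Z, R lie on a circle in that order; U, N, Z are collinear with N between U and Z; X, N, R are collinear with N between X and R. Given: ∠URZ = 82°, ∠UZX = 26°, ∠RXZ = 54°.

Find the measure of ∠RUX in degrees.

∠RUX = 110°

1. ∠UXZ = 98°  [cyclic UXZR, opposite ∠X+∠R]
2. ∠XUZ = 56°  [△UXZ]
3. ∠XRZ = 56°  [same arc XZ]
4. ∠RZX = 70°  [△XZR]
5. ∠RUX = 110°  [cyclic UXZR, opposite ∠U+∠Z]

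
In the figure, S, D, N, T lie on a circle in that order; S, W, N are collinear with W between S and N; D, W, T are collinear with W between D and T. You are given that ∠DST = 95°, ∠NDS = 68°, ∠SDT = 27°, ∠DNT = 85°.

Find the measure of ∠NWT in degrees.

1. ∠DTS = 58°  [△SDT]
2. ∠NTS = 112°  [cyclic SDNT, opposite ∠D+∠T]
3. ∠SNT = 27°  [same arc ST]
4. ∠NST = 41°  [△SNT]
5. ∠SWT = 81°  [△SWT]
6. ∠NWT = 99°  [linear pair at W on SN]

∠NWT = 99°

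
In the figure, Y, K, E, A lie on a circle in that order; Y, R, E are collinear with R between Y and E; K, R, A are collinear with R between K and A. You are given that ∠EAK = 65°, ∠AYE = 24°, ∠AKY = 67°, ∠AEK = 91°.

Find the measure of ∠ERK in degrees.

∠ERK = 132°

1. ∠EYK = 65°  [same arc KE]
2. ∠KRY = 48°  [△YRK]
3. ∠ERK = 132°  [linear pair at R on YE]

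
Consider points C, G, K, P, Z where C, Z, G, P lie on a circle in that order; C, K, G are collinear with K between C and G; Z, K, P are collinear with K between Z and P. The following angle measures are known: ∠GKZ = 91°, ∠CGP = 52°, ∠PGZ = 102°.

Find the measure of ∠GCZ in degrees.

∠GCZ = 39°

1. ∠CKZ = 89°  [linear pair at K on CG]
2. ∠CZP = 52°  [same arc CP]
3. ∠GCZ = 39°  [△CKZ]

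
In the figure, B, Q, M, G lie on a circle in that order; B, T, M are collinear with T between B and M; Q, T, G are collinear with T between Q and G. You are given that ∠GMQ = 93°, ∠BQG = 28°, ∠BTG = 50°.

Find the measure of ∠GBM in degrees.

1. ∠GBQ = 87°  [cyclic BQMG, opposite ∠B+∠M]
2. ∠BGQ = 65°  [△BQG]
3. ∠GBM = 65°  [△BTG]

∠GBM = 65°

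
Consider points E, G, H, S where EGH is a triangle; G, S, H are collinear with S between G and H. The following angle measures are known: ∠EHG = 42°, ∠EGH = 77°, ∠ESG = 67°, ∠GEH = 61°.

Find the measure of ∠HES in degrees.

∠HES = 25°

1. ∠EHS = 42°  [S on ray HG]
2. ∠ESH = 113°  [linear pair at S on GH]
3. ∠HES = 25°  [△ESH]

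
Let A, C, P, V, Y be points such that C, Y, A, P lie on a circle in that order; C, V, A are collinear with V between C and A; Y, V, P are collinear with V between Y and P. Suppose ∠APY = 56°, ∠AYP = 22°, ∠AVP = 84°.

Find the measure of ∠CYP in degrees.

1. ∠ACY = 56°  [same arc YA]
2. ∠CVY = 84°  [vertical angles at V]
3. ∠CYP = 40°  [△CVY]

∠CYP = 40°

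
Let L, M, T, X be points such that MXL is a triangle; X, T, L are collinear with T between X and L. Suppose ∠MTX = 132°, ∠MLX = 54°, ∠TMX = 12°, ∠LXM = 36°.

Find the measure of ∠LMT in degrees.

∠LMT = 78°

1. ∠LTM = 48°  [linear pair at T on XL]
2. ∠MLT = 54°  [T on ray LX]
3. ∠LMT = 78°  [△MTL]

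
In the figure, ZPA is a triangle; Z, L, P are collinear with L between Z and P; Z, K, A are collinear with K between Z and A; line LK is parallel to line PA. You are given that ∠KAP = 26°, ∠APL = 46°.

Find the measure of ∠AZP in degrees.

1. ∠PAZ = 26°  [K on ray AZ]
2. ∠APZ = 46°  [L on ray PZ]
3. ∠AZP = 108°  [△ZPA]

∠AZP = 108°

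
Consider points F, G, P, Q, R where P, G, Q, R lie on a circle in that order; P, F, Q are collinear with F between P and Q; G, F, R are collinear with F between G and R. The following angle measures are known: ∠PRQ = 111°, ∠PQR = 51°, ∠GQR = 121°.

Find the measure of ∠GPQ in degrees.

∠GPQ = 41°

1. ∠QPR = 18°  [△PQR]
2. ∠QGR = 18°  [same arc QR]
3. ∠GRQ = 41°  [△GQR]
4. ∠GPQ = 41°  [same arc GQ]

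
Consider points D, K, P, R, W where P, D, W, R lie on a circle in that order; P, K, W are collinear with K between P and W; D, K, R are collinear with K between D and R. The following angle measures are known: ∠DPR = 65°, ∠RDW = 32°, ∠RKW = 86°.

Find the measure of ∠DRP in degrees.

∠DRP = 54°

1. ∠RPW = 32°  [same arc WR]
2. ∠PKR = 94°  [linear pair at K on PW]
3. ∠DRP = 54°  [△PKR]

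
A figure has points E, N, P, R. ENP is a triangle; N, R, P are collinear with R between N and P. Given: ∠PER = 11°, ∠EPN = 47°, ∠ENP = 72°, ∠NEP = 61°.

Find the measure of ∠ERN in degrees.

∠ERN = 58°

1. ∠EPR = 47°  [R on ray PN]
2. ∠ERP = 122°  [△ERP]
3. ∠ERN = 58°  [linear pair at R on NP]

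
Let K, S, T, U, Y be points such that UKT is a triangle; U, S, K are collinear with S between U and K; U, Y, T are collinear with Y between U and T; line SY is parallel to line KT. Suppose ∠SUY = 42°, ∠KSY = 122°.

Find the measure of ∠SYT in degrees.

1. ∠USY = 58°  [linear pair at S on UK]
2. ∠SYU = 80°  [△USY]
3. ∠SYT = 100°  [linear pair at Y on UT]

∠SYT = 100°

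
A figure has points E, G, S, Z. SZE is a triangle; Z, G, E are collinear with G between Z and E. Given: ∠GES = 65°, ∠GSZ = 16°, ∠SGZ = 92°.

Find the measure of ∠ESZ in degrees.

1. ∠SEZ = 65°  [G on ray EZ]
2. ∠GZS = 72°  [△SZG]
3. ∠EZS = 72°  [G on ray ZE]
4. ∠ESZ = 43°  [△SZE]

∠ESZ = 43°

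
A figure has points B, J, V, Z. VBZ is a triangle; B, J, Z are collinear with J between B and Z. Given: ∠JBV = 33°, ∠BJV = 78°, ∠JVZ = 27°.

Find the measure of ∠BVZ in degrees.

1. ∠VBZ = 33°  [J on ray BZ]
2. ∠VJZ = 102°  [linear pair at J on BZ]
3. ∠JZV = 51°  [△VJZ]
4. ∠BZV = 51°  [J on ray ZB]
5. ∠BVZ = 96°  [△VBZ]

∠BVZ = 96°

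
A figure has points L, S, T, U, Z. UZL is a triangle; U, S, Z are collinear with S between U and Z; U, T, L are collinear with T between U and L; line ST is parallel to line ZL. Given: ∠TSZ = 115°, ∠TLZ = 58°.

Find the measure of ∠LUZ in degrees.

∠LUZ = 57°

1. ∠TSU = 65°  [linear pair at S on UZ]
2. ∠ULZ = 58°  [T on ray LU]
3. ∠LZU = 65°  [ST∥ZL, corresponding at S]
4. ∠LUZ = 57°  [△UZL]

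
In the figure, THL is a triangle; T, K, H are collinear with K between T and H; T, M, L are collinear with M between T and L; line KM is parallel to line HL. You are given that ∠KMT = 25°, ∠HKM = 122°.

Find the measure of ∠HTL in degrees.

1. ∠MKT = 58°  [linear pair at K on TH]
2. ∠KTM = 97°  [△TKM]
3. ∠HTL = 97°  [K on TH, M on TL]

∠HTL = 97°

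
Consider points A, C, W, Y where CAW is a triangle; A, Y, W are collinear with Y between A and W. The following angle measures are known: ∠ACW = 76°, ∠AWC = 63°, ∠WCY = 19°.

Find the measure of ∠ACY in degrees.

∠ACY = 57°

1. ∠CAW = 41°  [△CAW]
2. ∠CWY = 63°  [Y on ray WA]
3. ∠CYW = 98°  [△CYW]
4. ∠CAY = 41°  [Y on ray AW]
5. ∠AYC = 82°  [linear pair at Y on AW]
6. ∠ACY = 57°  [△CAY]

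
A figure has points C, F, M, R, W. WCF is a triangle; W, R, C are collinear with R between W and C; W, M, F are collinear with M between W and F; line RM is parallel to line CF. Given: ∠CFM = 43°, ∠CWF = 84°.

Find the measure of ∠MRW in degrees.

∠MRW = 53°

1. ∠CFW = 43°  [M on ray FW]
2. ∠FCW = 53°  [△WCF]
3. ∠MRW = 53°  [RM∥CF, corresponding at R]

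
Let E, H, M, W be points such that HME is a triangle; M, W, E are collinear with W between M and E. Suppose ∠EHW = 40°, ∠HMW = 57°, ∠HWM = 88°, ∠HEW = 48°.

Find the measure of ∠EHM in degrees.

1. ∠EMH = 57°  [W on ray ME]
2. ∠HEM = 48°  [W on ray EM]
3. ∠EHM = 75°  [△HME]

∠EHM = 75°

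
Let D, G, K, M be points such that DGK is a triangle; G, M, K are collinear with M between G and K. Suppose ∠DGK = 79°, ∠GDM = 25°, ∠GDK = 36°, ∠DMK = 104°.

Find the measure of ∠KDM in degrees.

1. ∠DKG = 65°  [△DGK]
2. ∠DKM = 65°  [M on ray KG]
3. ∠KDM = 11°  [△DMK]

∠KDM = 11°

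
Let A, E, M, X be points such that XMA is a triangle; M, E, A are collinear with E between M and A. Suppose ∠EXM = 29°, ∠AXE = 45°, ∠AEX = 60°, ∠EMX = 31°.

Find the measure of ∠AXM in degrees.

1. ∠EAX = 75°  [△XEA]
2. ∠AMX = 31°  [E on ray MA]
3. ∠MAX = 75°  [E on ray AM]
4. ∠AXM = 74°  [△XMA]

∠AXM = 74°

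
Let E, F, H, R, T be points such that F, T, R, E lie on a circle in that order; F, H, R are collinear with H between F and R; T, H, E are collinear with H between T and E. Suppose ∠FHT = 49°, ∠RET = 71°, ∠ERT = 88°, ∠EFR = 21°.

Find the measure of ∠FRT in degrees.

∠FRT = 28°

1. ∠RHT = 131°  [linear pair at H on FR]
2. ∠ETR = 21°  [△TRE]
3. ∠FRT = 28°  [△THR]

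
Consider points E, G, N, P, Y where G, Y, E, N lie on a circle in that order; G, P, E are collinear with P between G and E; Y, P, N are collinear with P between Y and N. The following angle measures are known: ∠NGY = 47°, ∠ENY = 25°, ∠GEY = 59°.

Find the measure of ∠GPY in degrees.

1. ∠NEY = 133°  [cyclic GYEN, opposite ∠G+∠E]
2. ∠EYN = 22°  [△YEN]
3. ∠EPY = 99°  [△YPE]
4. ∠GPY = 81°  [linear pair at P on GE]

∠GPY = 81°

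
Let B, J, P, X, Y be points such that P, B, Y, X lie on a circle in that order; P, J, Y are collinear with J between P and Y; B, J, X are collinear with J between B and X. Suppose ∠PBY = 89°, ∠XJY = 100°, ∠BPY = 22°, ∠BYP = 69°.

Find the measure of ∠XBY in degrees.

1. ∠BJP = 100°  [vertical angles at J]
2. ∠BJY = 80°  [linear pair at J on PY]
3. ∠XBY = 31°  [△BJY]

∠XBY = 31°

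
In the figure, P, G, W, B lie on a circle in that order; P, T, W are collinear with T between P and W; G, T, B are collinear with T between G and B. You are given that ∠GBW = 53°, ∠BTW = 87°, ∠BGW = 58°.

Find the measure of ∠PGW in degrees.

1. ∠BWP = 40°  [△WTB]
2. ∠BPW = 58°  [same arc WB]
3. ∠PBW = 82°  [△PWB]
4. ∠PGW = 98°  [cyclic PGWB, opposite ∠G+∠B]

∠PGW = 98°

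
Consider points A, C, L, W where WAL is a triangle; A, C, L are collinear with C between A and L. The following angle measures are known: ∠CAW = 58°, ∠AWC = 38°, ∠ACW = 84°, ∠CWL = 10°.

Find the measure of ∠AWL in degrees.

1. ∠LAW = 58°  [C on ray AL]
2. ∠LCW = 96°  [linear pair at C on AL]
3. ∠CLW = 74°  [△WCL]
4. ∠ALW = 74°  [C on ray LA]
5. ∠AWL = 48°  [△WAL]

∠AWL = 48°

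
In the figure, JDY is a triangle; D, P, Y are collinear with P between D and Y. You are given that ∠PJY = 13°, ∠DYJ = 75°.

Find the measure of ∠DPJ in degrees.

∠DPJ = 88°

1. ∠JYP = 75°  [P on ray YD]
2. ∠JPY = 92°  [△JPY]
3. ∠DPJ = 88°  [linear pair at P on DY]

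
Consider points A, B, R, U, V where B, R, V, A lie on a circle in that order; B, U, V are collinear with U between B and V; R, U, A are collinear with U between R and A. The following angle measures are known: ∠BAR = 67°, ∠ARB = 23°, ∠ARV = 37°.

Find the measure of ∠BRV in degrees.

∠BRV = 60°

1. ∠AVB = 23°  [same arc BA]
2. ∠ABV = 37°  [same arc VA]
3. ∠BAV = 120°  [△BVA]
4. ∠BRV = 60°  [cyclic BRVA, opposite ∠R+∠A]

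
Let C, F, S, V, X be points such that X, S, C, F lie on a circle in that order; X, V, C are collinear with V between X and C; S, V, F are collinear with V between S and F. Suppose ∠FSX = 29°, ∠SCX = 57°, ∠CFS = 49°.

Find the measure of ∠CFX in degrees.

∠CFX = 106°

1. ∠CXS = 49°  [same arc SC]
2. ∠CSX = 74°  [△XSC]
3. ∠CFX = 106°  [cyclic XSCF, opposite ∠S+∠F]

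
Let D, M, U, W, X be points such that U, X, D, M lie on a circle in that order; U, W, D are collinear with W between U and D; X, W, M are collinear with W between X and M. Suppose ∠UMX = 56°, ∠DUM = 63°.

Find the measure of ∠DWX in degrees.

1. ∠UDX = 56°  [same arc UX]
2. ∠DXM = 63°  [same arc DM]
3. ∠DWX = 61°  [△XWD]

∠DWX = 61°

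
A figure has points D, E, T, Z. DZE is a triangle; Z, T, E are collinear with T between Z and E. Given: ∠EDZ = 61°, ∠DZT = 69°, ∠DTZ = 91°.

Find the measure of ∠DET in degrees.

1. ∠DZE = 69°  [T on ray ZE]
2. ∠DEZ = 50°  [△DZE]
3. ∠DET = 50°  [T on ray EZ]

∠DET = 50°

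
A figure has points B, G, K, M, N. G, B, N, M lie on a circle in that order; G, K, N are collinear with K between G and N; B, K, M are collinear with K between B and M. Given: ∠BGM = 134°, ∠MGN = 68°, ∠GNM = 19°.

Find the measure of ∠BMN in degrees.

∠BMN = 66°

1. ∠BNM = 46°  [cyclic GBNM, opposite ∠G+∠N]
2. ∠MBN = 68°  [same arc NM]
3. ∠BMN = 66°  [△BNM]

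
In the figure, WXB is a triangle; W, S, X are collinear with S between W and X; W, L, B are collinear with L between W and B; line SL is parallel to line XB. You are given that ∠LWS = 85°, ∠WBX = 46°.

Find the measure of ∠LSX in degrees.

∠LSX = 131°

1. ∠BWX = 85°  [S on WX, L on WB]
2. ∠BXW = 49°  [△WXB]
3. ∠LSW = 49°  [SL∥XB, corresponding at S]
4. ∠LSX = 131°  [linear pair at S on WX]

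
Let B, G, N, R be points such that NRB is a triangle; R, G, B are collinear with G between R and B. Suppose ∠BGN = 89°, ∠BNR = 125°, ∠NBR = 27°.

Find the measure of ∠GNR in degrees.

1. ∠NGR = 91°  [linear pair at G on RB]
2. ∠BRN = 28°  [△NRB]
3. ∠GRN = 28°  [G on ray RB]
4. ∠GNR = 61°  [△NRG]

∠GNR = 61°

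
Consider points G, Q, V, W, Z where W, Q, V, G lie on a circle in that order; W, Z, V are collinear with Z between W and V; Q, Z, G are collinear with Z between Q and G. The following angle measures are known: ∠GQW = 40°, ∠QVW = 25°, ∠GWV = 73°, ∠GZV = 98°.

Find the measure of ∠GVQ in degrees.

1. ∠GVW = 40°  [same arc WG]
2. ∠GQV = 73°  [same arc VG]
3. ∠QGV = 42°  [△VZG]
4. ∠GVQ = 65°  [△QVG]

∠GVQ = 65°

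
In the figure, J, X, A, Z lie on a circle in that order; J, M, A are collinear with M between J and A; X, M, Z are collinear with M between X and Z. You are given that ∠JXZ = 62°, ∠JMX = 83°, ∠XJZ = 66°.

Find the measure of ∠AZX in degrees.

1. ∠JAZ = 62°  [same arc JZ]
2. ∠AMZ = 83°  [vertical angles at M]
3. ∠AZX = 35°  [△AMZ]

∠AZX = 35°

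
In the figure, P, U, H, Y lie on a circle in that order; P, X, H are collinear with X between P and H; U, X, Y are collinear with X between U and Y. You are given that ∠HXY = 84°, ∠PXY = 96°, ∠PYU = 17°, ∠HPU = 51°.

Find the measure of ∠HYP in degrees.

1. ∠PHU = 17°  [same arc PU]
2. ∠HUP = 112°  [△PUH]
3. ∠HYP = 68°  [cyclic PUHY, opposite ∠U+∠Y]

∠HYP = 68°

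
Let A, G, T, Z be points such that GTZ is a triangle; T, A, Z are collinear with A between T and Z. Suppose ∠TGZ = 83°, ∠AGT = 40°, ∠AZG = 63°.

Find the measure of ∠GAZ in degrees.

1. ∠GZT = 63°  [A on ray ZT]
2. ∠GTZ = 34°  [△GTZ]
3. ∠ATG = 34°  [A on ray TZ]
4. ∠GAT = 106°  [△GTA]
5. ∠GAZ = 74°  [linear pair at A on TZ]

∠GAZ = 74°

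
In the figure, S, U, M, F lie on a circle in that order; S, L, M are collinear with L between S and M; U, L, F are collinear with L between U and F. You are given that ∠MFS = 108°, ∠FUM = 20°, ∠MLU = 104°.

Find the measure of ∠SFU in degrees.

1. ∠FSM = 20°  [same arc MF]
2. ∠FLS = 104°  [vertical angles at L]
3. ∠SFU = 56°  [△SLF]

∠SFU = 56°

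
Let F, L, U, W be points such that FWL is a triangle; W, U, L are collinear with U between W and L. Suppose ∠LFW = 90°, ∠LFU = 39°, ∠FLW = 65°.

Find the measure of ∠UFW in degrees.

1. ∠FWL = 25°  [△FWL]
2. ∠FLU = 65°  [U on ray LW]
3. ∠FWU = 25°  [U on ray WL]
4. ∠FUL = 76°  [△FUL]
5. ∠FUW = 104°  [linear pair at U on WL]
6. ∠UFW = 51°  [△FWU]

∠UFW = 51°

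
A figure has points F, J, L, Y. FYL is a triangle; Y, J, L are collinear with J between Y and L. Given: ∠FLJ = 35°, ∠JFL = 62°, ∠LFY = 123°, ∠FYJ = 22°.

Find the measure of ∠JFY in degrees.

1. ∠FJL = 83°  [△FJL]
2. ∠FJY = 97°  [linear pair at J on YL]
3. ∠JFY = 61°  [△FYJ]

∠JFY = 61°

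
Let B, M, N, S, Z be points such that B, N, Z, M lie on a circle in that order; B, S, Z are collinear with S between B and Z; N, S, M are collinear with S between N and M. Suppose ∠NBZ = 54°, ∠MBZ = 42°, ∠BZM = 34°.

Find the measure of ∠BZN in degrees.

∠BZN = 50°

1. ∠BMZ = 104°  [△BZM]
2. ∠BNZ = 76°  [cyclic BNZM, opposite ∠N+∠M]
3. ∠BZN = 50°  [△BNZ]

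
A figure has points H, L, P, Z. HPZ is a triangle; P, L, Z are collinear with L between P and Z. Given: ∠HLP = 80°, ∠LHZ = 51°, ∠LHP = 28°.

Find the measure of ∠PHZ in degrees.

∠PHZ = 79°

1. ∠HPL = 72°  [△HPL]
2. ∠HLZ = 100°  [linear pair at L on PZ]
3. ∠HZL = 29°  [△HLZ]
4. ∠HPZ = 72°  [L on ray PZ]
5. ∠HZP = 29°  [L on ray ZP]
6. ∠PHZ = 79°  [△HPZ]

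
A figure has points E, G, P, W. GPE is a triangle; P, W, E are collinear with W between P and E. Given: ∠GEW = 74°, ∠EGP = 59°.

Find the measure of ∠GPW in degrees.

1. ∠GEP = 74°  [W on ray EP]
2. ∠EPG = 47°  [△GPE]
3. ∠GPW = 47°  [W on ray PE]

∠GPW = 47°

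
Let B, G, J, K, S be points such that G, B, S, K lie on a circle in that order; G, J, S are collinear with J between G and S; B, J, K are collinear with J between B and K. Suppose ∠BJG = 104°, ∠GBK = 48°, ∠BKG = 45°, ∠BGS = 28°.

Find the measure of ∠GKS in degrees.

∠GKS = 73°

1. ∠BSG = 45°  [same arc GB]
2. ∠GBS = 107°  [△GBS]
3. ∠GKS = 73°  [cyclic GBSK, opposite ∠B+∠K]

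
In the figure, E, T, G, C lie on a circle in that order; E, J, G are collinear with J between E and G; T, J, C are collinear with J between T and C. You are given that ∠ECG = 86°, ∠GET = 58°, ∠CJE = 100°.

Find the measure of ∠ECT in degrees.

1. ∠ETG = 94°  [cyclic ETGC, opposite ∠T+∠C]
2. ∠EGT = 28°  [△ETG]
3. ∠ECT = 28°  [same arc ET]

∠ECT = 28°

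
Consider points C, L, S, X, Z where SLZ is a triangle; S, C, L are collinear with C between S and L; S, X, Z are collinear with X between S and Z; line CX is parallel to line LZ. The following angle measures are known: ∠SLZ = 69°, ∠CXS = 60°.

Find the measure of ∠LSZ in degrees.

1. ∠SCX = 69°  [CX∥LZ, corresponding at C]
2. ∠CSX = 51°  [△SCX]
3. ∠LSZ = 51°  [C on SL, X on SZ]

∠LSZ = 51°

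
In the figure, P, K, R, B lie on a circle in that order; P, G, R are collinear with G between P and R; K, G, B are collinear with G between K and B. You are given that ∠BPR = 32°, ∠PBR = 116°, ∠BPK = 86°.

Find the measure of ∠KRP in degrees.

∠KRP = 62°

1. ∠BKR = 32°  [same arc RB]
2. ∠PKR = 64°  [cyclic PKRB, opposite ∠K+∠B]
3. ∠BRK = 94°  [cyclic PKRB, opposite ∠P+∠R]
4. ∠KBR = 54°  [△KRB]
5. ∠KPR = 54°  [same arc KR]
6. ∠KRP = 62°  [△PKR]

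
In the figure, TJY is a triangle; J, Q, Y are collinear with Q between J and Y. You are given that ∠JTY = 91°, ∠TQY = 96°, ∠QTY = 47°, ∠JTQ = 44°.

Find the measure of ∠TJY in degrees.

1. ∠JQT = 84°  [linear pair at Q on JY]
2. ∠QJT = 52°  [△TJQ]
3. ∠TJY = 52°  [Q on ray JY]

∠TJY = 52°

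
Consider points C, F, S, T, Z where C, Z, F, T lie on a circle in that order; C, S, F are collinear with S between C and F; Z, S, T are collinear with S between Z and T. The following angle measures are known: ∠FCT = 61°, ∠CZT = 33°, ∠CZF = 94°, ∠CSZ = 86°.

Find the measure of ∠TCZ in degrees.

∠TCZ = 122°

1. ∠FCZ = 61°  [△CSZ]
2. ∠CFZ = 25°  [△CZF]
3. ∠CTZ = 25°  [same arc CZ]
4. ∠TCZ = 122°  [△CZT]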